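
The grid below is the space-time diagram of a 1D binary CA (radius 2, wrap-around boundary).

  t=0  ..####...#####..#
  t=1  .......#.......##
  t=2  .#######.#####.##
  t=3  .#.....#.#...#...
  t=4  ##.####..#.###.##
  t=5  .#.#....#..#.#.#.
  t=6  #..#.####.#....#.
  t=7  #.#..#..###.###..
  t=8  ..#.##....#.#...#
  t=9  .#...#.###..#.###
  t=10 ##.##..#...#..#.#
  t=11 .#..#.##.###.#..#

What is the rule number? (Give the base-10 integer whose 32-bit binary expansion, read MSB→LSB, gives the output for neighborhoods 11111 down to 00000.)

613879895

  [31] ##### => .  t=0,i=11
  [30] ####. => .  t=0,i=4
  [29] ###.# => #  t=2,i=7
  [28] ###.. => .  t=0,i=5
  [27] ##.## => .  t=2,i=0
  [26] ##.#. => #  t=6,i=9
  [25] ##..# => .  t=0,i=14
  [24] ##... => .  t=0,i=6
  [23] #.### => #  t=2,i=1
  [22] #.##. => .  t=2,i=15
  [21] #.#.# => .  t=5,i=13
  [20] #.#.. => #  t=3,i=9
  [19] #..## => .  t=0,i=1
  [18] #..#. => #  t=0,i=15
  [17] #...# => #  t=0,i=7
  [16] #.... => #  t=1,i=1
  [15] .#### => .  t=0,i=3
  [14] .###. => .  t=4,i=12
  [13] .##.# => .  t=2,i=16
  [12] .##.. => #  t=1,i=16
  [11] .#.## => .  t=4,i=10
  [10] .#.#. => .  t=3,i=8
  [9] .#..# => .  t=0,i=0
  [8] .#... => .  t=1,i=8
  [7] ..### => .  t=0,i=2
  [6] ..##. => #  t=1,i=15
  [5] ..#.# => .  t=3,i=7
  [4] ..#.. => #  t=0,i=16
  [3] ...## => .  t=0,i=8
  [2] ...#. => #  t=1,i=6
  [1] ....# => #  t=1,i=5
  [0] ..... => #  t=1,i=2
  bits 00100100100101110001000001010111 = 613879895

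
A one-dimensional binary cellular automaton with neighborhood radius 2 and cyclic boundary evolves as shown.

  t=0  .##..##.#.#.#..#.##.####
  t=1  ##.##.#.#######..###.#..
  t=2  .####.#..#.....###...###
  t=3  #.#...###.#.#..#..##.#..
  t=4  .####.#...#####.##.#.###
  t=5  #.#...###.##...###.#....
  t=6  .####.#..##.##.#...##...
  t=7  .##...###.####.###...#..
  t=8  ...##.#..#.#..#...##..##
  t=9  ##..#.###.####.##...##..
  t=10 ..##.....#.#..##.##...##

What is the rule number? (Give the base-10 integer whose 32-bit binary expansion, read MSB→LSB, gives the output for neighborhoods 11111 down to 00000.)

  ##### -> .   bit 31 = 0  t=1,i=10
  ####. -> .   bit 30 = 0  t=0,i=22
  ###.# -> .   bit 29 = 0  t=0,i=23
  ###.. -> .   bit 28 = 0  t=1,i=14
  ##.## -> #   bit 27 = 1  t=0,i=0
  ##.#. -> .   bit 26 = 0  t=0,i=7
  ##..# -> #   bit 25 = 1  t=0,i=3
  ##... -> #   bit 24 = 1  t=2,i=18
  #.### -> .   bit 23 = 0  t=0,i=20
  #.##. -> #   bit 22 = 1  t=0,i=1
  #.#.# -> #   bit 21 = 1  t=0,i=8
  #.#.. -> #   bit 20 = 1  t=0,i=12
  #..## -> #   bit 19 = 1  t=0,i=4
  #..#. -> #   bit 18 = 1  t=0,i=14
  #...# -> #   bit 17 = 1  t=2,i=19
  #.... -> .   bit 16 = 0  t=2,i=11
  .#### -> #   bit 15 = 1  t=0,i=21
  .###. -> .   bit 14 = 0  t=1,i=18
  .##.# -> #   bit 13 = 1  t=0,i=6
  .##.. -> .   bit 12 = 0  t=0,i=2
  .#.## -> .   bit 11 = 0  t=0,i=16
  .#.#. -> #   bit 10 = 1  t=0,i=9
  .#..# -> #   bit 9 = 1  t=0,i=13
  .#... -> #   bit 8 = 1  t=2,i=10
  ..### -> #   bit 7 = 1  t=1,i=17
  ..##. -> .   bit 6 = 0  t=0,i=5
  ..#.# -> .   bit 5 = 0  t=0,i=15
  ..#.. -> .   bit 4 = 0  t=2,i=9
  ...## -> .   bit 3 = 0  t=2,i=14
  ...#. -> .   bit 2 = 0  t=5,i=23
  ....# -> .   bit 1 = 0  t=2,i=13
  ..... -> #   bit 0 = 1  t=2,i=12
  bits 00001011011111101010011110000001 = 192849793

192849793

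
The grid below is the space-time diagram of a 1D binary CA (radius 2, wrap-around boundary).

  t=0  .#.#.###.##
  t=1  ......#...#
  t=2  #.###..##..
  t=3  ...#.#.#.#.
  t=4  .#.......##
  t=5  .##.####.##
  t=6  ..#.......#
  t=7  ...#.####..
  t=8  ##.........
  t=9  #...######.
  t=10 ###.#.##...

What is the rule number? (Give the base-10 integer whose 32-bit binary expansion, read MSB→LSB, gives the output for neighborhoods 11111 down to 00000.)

  [31] ##### => #  t=9,i=6
  [30] ####. => .  t=5,i=6
  [29] ###.# => .  t=0,i=7
  [28] ###.. => .  t=2,i=4
  [27] ##.## => .  t=0,i=8
  [26] ##.#. => .  t=0,i=0
  [25] ##..# => #  t=2,i=5
  [24] ##... => .  t=7,i=9
  [23] #.### => .  t=0,i=5
  [22] #.##. => .  t=0,i=9
  [21] #.#.# => .  t=0,i=1
  [20] #.#.. => #  t=3,i=9
  [19] #..## => .  t=2,i=6
  [18] #..#. => .  t=2,i=10
  [17] #...# => #  t=1,i=8
  [16] #.... => .  t=1,i=1
  [15] .#### => .  t=5,i=5
  [14] .###. => #  t=0,i=6
  [13] .##.# => #  t=0,i=10
  [12] .##.. => .  t=2,i=8
  [11] .#.## => .  t=0,i=4
  [10] .#.#. => .  t=0,i=2
  [9] .#..# => .  t=6,i=0
  [8] .#... => #  t=1,i=0
  [7] ..### => #  t=9,i=4
  [6] ..##. => #  t=2,i=7
  [5] ..#.# => .  t=2,i=0
  [4] ..#.. => .  t=1,i=6
  [3] ...## => .  t=4,i=8
  [2] ...#. => .  t=1,i=5
  [1] ....# => #  t=1,i=4
  [0] ..... => #  t=1,i=2
  bits 10000010000100100110000111000011 = 2182242755

2182242755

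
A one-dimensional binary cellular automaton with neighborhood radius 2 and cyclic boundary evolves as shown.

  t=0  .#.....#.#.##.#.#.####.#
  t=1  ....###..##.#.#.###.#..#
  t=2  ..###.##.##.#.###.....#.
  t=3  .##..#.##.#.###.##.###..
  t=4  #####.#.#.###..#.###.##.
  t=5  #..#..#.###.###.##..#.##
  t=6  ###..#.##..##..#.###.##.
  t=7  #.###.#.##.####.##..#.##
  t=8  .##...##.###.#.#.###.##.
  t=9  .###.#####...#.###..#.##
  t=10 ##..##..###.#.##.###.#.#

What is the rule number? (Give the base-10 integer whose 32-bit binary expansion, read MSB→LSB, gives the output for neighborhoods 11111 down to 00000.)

  #####|.  b31=0 t=4,i=2
  ####.|#  b30=1 t=0,i=20
  ###.#|.  b29=0 t=0,i=21
  ###..|#  b28=1 t=1,i=6
  ##.##|#  b27=1 t=2,i=5
  ##.#.|.  b26=0 t=0,i=13
  ##..#|#  b25=1 t=1,i=7
  ##...|#  b24=1 t=2,i=17
  #.###|#  b23=1 t=0,i=18
  #.##.|.  b22=0 t=0,i=11
  #.#.#|#  b21=1 t=0,i=9
  #.#..|.  b20=0 t=0,i=1
  #..##|.  b19=0 t=1,i=8
  #..#.|#  b18=1 t=1,i=22
  #...#|.  b17=0 t=2,i=0
  #....|.  b16=0 t=0,i=3
  .####|.  b15=0 t=0,i=19
  .###.|.  b14=0 t=1,i=5
  .##.#|#  b13=1 t=0,i=12
  .##..|#  b12=1 t=3,i=2
  .#.##|#  b11=1 t=0,i=10
  .#.#.|.  b10=0 t=0,i=0
  .#..#|.  b9=0 t=1,i=21
  .#...|.  b8=0 t=0,i=2
  ..###|#  b7=1 t=1,i=4
  ..##.|#  b6=1 t=1,i=9
  ..#.#|.  b5=0 t=0,i=7
  ..#..|.  b4=0 t=1,i=23
  ...##|#  b3=1 t=1,i=3
  ...#.|#  b2=1 t=0,i=6
  ....#|#  b1=1 t=0,i=5
  .....|#  b0=1 t=0,i=4
  bits 01011011101001000011100011001111 = 1537489103

1537489103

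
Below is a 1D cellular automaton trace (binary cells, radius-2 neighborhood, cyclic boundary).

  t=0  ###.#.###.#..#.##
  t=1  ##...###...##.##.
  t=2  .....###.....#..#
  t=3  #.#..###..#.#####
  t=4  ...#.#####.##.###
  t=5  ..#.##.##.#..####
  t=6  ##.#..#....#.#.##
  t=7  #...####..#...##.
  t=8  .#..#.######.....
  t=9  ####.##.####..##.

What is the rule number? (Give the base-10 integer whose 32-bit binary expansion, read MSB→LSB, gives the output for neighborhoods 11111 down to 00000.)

  ##### -> #   bit 31 = 1  t=0,i=0
  ####. -> #   bit 30 = 1  t=0,i=1
  ###.# -> .   bit 29 = 0  t=0,i=2
  ###.. -> #   bit 28 = 1  t=1,i=7
  ##.## -> #   bit 27 = 1  t=1,i=13
  ##.#. -> .   bit 26 = 0  t=0,i=3
  ##..# -> #   bit 25 = 1  t=3,i=8
  ##... -> .   bit 24 = 0  t=1,i=2
  #.### -> #   bit 23 = 1  t=0,i=6
  #.##. -> .   bit 22 = 0  t=1,i=0
  #.#.# -> .   bit 21 = 0  t=0,i=4
  #.#.. -> .   bit 20 = 0  t=0,i=10
  #..## -> .   bit 19 = 0  t=3,i=4
  #..#. -> #   bit 18 = 1  t=0,i=12
  #...# -> .   bit 17 = 0  t=1,i=3
  #.... -> .   bit 16 = 0  t=2,i=1
  .#### -> .   bit 15 = 0  t=0,i=16
  .###. -> #   bit 14 = 1  t=0,i=7
  .##.# -> .   bit 13 = 0  t=1,i=12
  .##.. -> .   bit 12 = 0  t=1,i=1
  .#.## -> #   bit 11 = 1  t=0,i=5
  .#.#. -> .   bit 10 = 0  t=6,i=12
  .#..# -> #   bit 9 = 1  t=0,i=11
  .#... -> #   bit 8 = 1  t=2,i=0
  ..### -> #   bit 7 = 1  t=1,i=5
  ..##. -> .   bit 6 = 0  t=1,i=11
  ..#.# -> .   bit 5 = 0  t=0,i=13
  ..#.. -> #   bit 4 = 1  t=2,i=13
  ...## -> .   bit 3 = 0  t=1,i=4
  ...#. -> #   bit 2 = 1  t=2,i=12
  ....# -> .   bit 1 = 0  t=2,i=3
  ..... -> #   bit 0 = 1  t=2,i=2
  bits 11011010100001000100101110010101 = 3666103189

3666103189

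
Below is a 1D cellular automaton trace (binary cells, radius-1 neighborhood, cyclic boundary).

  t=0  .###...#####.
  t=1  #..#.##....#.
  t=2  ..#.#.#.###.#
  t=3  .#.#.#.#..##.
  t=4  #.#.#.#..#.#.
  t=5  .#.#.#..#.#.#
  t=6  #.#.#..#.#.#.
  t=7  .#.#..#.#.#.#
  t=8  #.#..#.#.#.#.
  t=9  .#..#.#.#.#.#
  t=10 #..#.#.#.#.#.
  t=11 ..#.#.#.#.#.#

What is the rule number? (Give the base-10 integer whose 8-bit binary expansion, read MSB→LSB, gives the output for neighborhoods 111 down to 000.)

99

  ###|.  b7=0 t=0,i=2
  ##.|#  b6=1 t=0,i=3
  #.#|#  b5=1 t=1,i=4
  #..|.  b4=0 t=0,i=4
  .##|.  b3=0 t=0,i=1
  .#.|.  b2=0 t=1,i=0
  ..#|#  b1=1 t=0,i=0
  ...|#  b0=1 t=0,i=5
  bits 01100011 = 99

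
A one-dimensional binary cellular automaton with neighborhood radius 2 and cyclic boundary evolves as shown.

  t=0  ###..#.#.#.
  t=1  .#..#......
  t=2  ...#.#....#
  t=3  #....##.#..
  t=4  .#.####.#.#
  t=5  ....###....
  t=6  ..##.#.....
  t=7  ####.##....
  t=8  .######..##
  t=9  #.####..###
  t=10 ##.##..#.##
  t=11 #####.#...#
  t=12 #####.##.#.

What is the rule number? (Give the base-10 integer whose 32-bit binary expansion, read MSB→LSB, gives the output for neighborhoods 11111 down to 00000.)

  ##### -> #   bit 31 = 1  t=8,i=3
  ####. -> #   bit 30 = 1  t=4,i=5
  ###.# -> #   bit 29 = 1  t=4,i=6
  ###.. -> .   bit 28 = 0  t=0,i=2
  ##.## -> #   bit 27 = 1  t=7,i=4
  ##.#. -> .   bit 26 = 0  t=3,i=7
  ##..# -> .   bit 25 = 0  t=0,i=3
  ##... -> .   bit 24 = 0  t=5,i=7
  #.### -> .   bit 23 = 0  t=0,i=0
  #.##. -> #   bit 22 = 1  t=7,i=5
  #.#.# -> .   bit 21 = 0  t=0,i=7
  #.#.. -> #   bit 20 = 1  t=2,i=5
  #..## -> #   bit 19 = 1  t=8,i=8
  #..#. -> #   bit 18 = 1  t=0,i=4
  #...# -> .   bit 17 = 0  t=2,i=1
  #.... -> .   bit 16 = 0  t=1,i=6
  .#### -> #   bit 15 = 1  t=4,i=4
  .###. -> #   bit 14 = 1  t=0,i=1
  .##.# -> #   bit 13 = 1  t=3,i=6
  .##.. -> #   bit 12 = 1  t=7,i=6
  .#.## -> .   bit 11 = 0  t=0,i=10
  .#.#. -> .   bit 10 = 0  t=0,i=6
  .#..# -> .   bit 9 = 0  t=1,i=2
  .#... -> #   bit 8 = 1  t=1,i=5
  ..### -> .   bit 7 = 0  t=5,i=4
  ..##. -> #   bit 6 = 1  t=3,i=5
  ..#.# -> .   bit 5 = 0  t=0,i=5
  ..#.. -> .   bit 4 = 0  t=1,i=1
  ...## -> #   bit 3 = 1  t=3,i=4
  ...#. -> .   bit 2 = 0  t=1,i=0
  ....# -> #   bit 1 = 1  t=1,i=10
  ..... -> .   bit 0 = 0  t=1,i=7
  bits 11101000010111001111000101001010 = 3898405194

3898405194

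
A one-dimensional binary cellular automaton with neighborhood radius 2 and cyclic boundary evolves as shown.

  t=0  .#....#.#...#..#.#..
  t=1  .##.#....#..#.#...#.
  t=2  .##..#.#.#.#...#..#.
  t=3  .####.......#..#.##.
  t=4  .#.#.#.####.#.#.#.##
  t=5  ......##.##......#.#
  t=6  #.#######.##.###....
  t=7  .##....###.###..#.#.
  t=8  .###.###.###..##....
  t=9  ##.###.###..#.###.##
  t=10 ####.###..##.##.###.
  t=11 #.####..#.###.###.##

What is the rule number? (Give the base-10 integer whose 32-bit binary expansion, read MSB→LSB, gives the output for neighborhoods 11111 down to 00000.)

1803827675

  [31] ##### => .  t=6,i=4
  [30] ####. => #  t=3,i=3
  [29] ###.# => #  t=4,i=10
  [28] ###.. => .  t=3,i=4
  [27] ##.## => #  t=5,i=8
  [26] ##.#. => .  t=1,i=3
  [25] ##..# => #  t=2,i=3
  [24] ##... => #  t=3,i=5
  [23] #.### => #  t=4,i=7
  [22] #.##. => .  t=3,i=17
  [21] #.#.# => .  t=2,i=7
  [20] #.#.. => .  t=0,i=8
  [19] #..## => .  t=1,i=0
  [18] #..#. => #  t=0,i=14
  [17] #...# => .  t=0,i=10
  [16] #.... => .  t=0,i=3
  [15] .#### => .  t=3,i=2
  [14] .###. => .  t=6,i=14
  [13] .##.# => #  t=1,i=2
  [12] .##.. => #  t=2,i=2
  [11] .#.## => #  t=3,i=16
  [10] .#.#. => .  t=0,i=7
  [9] .#..# => .  t=0,i=13
  [8] .#... => #  t=0,i=2
  [7] ..### => #  t=3,i=1
  [6] ..##. => #  t=1,i=1
  [5] ..#.# => .  t=0,i=6
  [4] ..#.. => #  t=0,i=1
  [3] ...## => #  t=5,i=5
  [2] ...#. => .  t=0,i=0
  [1] ....# => #  t=0,i=4
  [0] ..... => #  t=3,i=7
  bits 01101011100001000011100111011011 = 1803827675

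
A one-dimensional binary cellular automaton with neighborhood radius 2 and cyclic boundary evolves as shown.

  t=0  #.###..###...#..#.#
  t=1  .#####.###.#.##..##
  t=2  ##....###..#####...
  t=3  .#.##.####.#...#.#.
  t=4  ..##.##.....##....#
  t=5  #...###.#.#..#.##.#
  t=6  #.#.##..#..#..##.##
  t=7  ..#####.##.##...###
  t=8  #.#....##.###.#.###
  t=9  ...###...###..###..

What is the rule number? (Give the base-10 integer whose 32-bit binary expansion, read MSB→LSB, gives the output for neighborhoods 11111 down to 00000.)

451107730

  nb #####: next=.  (t=1,i=3, bit31=0)
  nb ####.: next=.  (t=1,i=4, bit30=0)
  nb ###.#: next=.  (t=1,i=5, bit29=0)
  nb ###..: next=#  (t=0,i=4, bit28=1)
  nb ##.##: next=#  (t=0,i=1, bit27=1)
  nb ##.#.: next=.  (t=1,i=10, bit26=0)
  nb ##..#: next=#  (t=0,i=5, bit25=1)
  nb ##...: next=.  (t=0,i=10, bit24=0)
  nb #.###: next=#  (t=0,i=2, bit23=1)
  nb #.##.: next=#  (t=0,i=18, bit22=1)
  nb #.#.#: next=#  (t=1,i=11, bit21=1)
  nb #.#..: next=.  (t=3,i=11, bit20=0)
  nb #..##: next=.  (t=0,i=6, bit19=0)
  nb #..#.: next=.  (t=0,i=15, bit18=0)
  nb #...#: next=#  (t=0,i=11, bit17=1)
  nb #....: next=#  (t=2,i=3, bit16=1)
  nb .####: next=.  (t=1,i=2, bit15=0)
  nb .###.: next=#  (t=0,i=3, bit14=1)
  nb .##.#: next=.  (t=0,i=0, bit13=0)
  nb .##..: next=#  (t=1,i=14, bit12=1)
  nb .#.##: next=#  (t=0,i=17, bit11=1)
  nb .#.#.: next=.  (t=3,i=16, bit10=0)
  nb .#..#: next=#  (t=0,i=14, bit9=1)
  nb .#...: next=#  (t=3,i=12, bit8=1)
  nb ..###: next=#  (t=0,i=7, bit7=1)
  nb ..##.: next=.  (t=1,i=17, bit6=0)
  nb ..#.#: next=.  (t=0,i=16, bit5=0)
  nb ..#..: next=#  (t=0,i=13, bit4=1)
  nb ...##: next=.  (t=2,i=5, bit3=0)
  nb ...#.: next=.  (t=0,i=12, bit2=0)
  nb ....#: next=#  (t=2,i=4, bit1=1)
  nb .....: next=.  (t=4,i=9, bit0=0)
  bits 00011010111000110101101110010010 = 451107730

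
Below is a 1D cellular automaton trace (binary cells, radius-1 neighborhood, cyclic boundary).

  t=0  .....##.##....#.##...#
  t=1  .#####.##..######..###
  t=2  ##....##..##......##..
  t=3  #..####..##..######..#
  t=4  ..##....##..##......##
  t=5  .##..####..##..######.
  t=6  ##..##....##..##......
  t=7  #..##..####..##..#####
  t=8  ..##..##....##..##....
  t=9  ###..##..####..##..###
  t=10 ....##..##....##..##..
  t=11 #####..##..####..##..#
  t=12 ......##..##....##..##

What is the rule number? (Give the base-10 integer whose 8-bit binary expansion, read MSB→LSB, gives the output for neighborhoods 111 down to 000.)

  ###|.  b7=0 t=1,i=2
  ##.|.  b6=0 t=0,i=6
  #.#|#  b5=1 t=0,i=7
  #..|.  b4=0 t=0,i=0
  .##|#  b3=1 t=0,i=5
  .#.|#  b2=1 t=0,i=14
  ..#|#  b1=1 t=0,i=4
  ...|#  b0=1 t=0,i=1
  bits 00101111 = 47

47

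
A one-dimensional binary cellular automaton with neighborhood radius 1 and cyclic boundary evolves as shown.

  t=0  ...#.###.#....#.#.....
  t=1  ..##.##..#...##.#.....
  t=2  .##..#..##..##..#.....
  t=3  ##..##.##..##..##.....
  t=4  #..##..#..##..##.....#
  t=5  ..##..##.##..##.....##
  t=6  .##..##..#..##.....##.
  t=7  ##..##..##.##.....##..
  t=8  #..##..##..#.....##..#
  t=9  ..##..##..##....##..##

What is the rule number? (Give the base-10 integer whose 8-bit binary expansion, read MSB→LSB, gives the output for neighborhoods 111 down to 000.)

  [7] ### => #  t=0,i=6
  [6] ##. => .  t=0,i=7
  [5] #.# => .  t=0,i=4
  [4] #.. => .  t=0,i=10
  [3] .## => #  t=0,i=5
  [2] .#. => #  t=0,i=3
  [1] ..# => #  t=0,i=2
  [0] ... => .  t=0,i=0
  bits 10001110 = 142

142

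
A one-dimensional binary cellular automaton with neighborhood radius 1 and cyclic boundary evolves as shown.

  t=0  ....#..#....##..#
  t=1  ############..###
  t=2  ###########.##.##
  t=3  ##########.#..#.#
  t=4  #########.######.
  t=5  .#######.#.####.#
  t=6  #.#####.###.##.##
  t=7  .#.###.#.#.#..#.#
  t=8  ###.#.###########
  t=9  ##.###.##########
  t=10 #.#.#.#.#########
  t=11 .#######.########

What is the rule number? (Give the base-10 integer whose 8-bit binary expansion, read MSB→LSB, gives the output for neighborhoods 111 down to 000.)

  [7] ### => #  t=1,i=0
  [6] ##. => .  t=0,i=13
  [5] #.# => #  t=2,i=11
  [4] #.. => #  t=0,i=0
  [3] .## => .  t=0,i=12
  [2] .#. => #  t=0,i=4
  [1] ..# => #  t=0,i=3
  [0] ... => #  t=0,i=1
  bits 10110111 = 183

183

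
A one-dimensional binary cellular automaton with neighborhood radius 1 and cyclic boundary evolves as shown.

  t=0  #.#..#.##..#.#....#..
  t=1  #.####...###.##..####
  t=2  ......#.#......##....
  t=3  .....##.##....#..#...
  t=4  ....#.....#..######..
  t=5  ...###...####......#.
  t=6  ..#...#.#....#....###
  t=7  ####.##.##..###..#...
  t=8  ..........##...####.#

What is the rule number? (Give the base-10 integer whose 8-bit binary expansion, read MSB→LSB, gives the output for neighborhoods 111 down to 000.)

22

  nb ###: next=.  (t=1,i=3, bit7=0)
  nb ##.: next=.  (t=0,i=8, bit6=0)
  nb #.#: next=.  (t=0,i=1, bit5=0)
  nb #..: next=#  (t=0,i=3, bit4=1)
  nb .##: next=.  (t=0,i=7, bit3=0)
  nb .#.: next=#  (t=0,i=0, bit2=1)
  nb ..#: next=#  (t=0,i=4, bit1=1)
  nb ...: next=.  (t=0,i=15, bit0=0)
  bits 00010110 = 22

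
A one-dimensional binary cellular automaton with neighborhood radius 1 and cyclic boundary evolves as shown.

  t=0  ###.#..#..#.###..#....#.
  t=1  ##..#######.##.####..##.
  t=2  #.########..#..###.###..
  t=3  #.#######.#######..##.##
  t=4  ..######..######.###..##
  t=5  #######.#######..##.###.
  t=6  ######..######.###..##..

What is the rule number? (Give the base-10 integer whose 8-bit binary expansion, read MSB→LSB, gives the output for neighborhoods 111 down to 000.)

158

  ###|#  b7=1 t=0,i=1
  ##.|.  b6=0 t=0,i=2
  #.#|.  b5=0 t=0,i=3
  #..|#  b4=1 t=0,i=5
  .##|#  b3=1 t=0,i=0
  .#.|#  b2=1 t=0,i=4
  ..#|#  b1=1 t=0,i=6
  ...|.  b0=0 t=0,i=19
  bits 10011110 = 158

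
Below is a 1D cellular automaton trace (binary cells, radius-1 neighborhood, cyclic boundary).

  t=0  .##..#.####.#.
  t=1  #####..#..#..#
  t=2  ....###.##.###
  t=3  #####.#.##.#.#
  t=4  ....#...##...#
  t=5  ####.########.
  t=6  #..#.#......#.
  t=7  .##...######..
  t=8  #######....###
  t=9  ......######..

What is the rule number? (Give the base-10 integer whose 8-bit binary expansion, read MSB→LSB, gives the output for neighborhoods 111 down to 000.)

  ### -> .   bit 7 = 0  t=0,i=8
  ##. -> #   bit 6 = 1  t=0,i=2
  #.# -> .   bit 5 = 0  t=0,i=6
  #.. -> #   bit 4 = 1  t=0,i=3
  .## -> #   bit 3 = 1  t=0,i=1
  .#. -> .   bit 2 = 0  t=0,i=5
  ..# -> #   bit 1 = 1  t=0,i=0
  ... -> #   bit 0 = 1  t=2,i=1
  bits 01011011 = 91

91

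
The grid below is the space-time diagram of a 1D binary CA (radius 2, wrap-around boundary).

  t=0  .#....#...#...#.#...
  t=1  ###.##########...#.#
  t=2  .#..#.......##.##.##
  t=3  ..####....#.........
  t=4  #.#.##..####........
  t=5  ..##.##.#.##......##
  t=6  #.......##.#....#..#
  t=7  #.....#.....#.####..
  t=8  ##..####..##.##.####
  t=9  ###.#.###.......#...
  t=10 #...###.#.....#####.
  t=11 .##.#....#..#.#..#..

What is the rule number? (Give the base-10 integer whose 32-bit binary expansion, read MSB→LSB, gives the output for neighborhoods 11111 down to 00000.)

1386617750

  ##### -> .   bit 31 = 0  t=1,i=6
  ####. -> #   bit 30 = 1  t=1,i=1
  ###.# -> .   bit 29 = 0  t=1,i=2
  ###.. -> #   bit 28 = 1  t=1,i=13
  ##.## -> .   bit 27 = 0  t=1,i=3
  ##.#. -> .   bit 26 = 0  t=2,i=0
  ##..# -> #   bit 25 = 1  t=4,i=6
  ##... -> .   bit 24 = 0  t=1,i=14
  #.### -> #   bit 23 = 1  t=1,i=4
  #.##. -> .   bit 22 = 0  t=2,i=15
  #.#.# -> #   bit 21 = 1  t=4,i=2
  #.#.. -> .   bit 20 = 0  t=0,i=16
  #..## -> .   bit 19 = 0  t=4,i=7
  #..#. -> #   bit 18 = 1  t=2,i=3
  #...# -> #   bit 17 = 1  t=0,i=8
  #.... -> .   bit 16 = 0  t=0,i=3
  .#### -> .   bit 15 = 0  t=1,i=0
  .###. -> .   bit 14 = 0  t=9,i=1
  .##.# -> .   bit 13 = 0  t=2,i=13
  .##.. -> #   bit 12 = 1  t=4,i=5
  .#.## -> #   bit 11 = 1  t=1,i=18
  .#.#. -> .   bit 10 = 0  t=0,i=15
  .#..# -> #   bit 9 = 1  t=2,i=2
  .#... -> #   bit 8 = 1  t=0,i=2
  ..### -> #   bit 7 = 1  t=3,i=2
  ..##. -> .   bit 6 = 0  t=2,i=12
  ..#.# -> .   bit 5 = 0  t=0,i=14
  ..#.. -> #   bit 4 = 1  t=0,i=1
  ...## -> .   bit 3 = 0  t=2,i=11
  ...#. -> #   bit 2 = 1  t=0,i=0
  ....# -> #   bit 1 = 1  t=0,i=4
  ..... -> .   bit 0 = 0  t=2,i=7
  bits 01010010101001100001101110010110 = 1386617750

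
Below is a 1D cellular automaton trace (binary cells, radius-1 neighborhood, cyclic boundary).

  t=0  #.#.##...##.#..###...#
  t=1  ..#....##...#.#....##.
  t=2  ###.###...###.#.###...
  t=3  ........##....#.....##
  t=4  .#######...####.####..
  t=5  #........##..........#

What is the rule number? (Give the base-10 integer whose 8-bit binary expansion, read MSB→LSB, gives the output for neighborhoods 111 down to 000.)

  [7] ### => .  t=0,i=16
  [6] ##. => .  t=0,i=0
  [5] #.# => .  t=0,i=1
  [4] #.. => .  t=0,i=6
  [3] .## => .  t=0,i=4
  [2] .#. => #  t=0,i=2
  [1] ..# => #  t=0,i=8
  [0] ... => #  t=0,i=7
  bits 00000111 = 7

7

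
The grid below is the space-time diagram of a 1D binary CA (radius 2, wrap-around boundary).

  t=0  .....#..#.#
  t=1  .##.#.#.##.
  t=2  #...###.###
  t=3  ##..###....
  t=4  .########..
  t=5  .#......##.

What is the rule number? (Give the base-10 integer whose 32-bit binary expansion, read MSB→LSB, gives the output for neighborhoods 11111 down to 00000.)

862541477

  #####|.  b31=0 t=4,i=3
  ####.|.  b30=0 t=2,i=10
  ###.#|#  b29=1 t=2,i=6
  ###..|#  b28=1 t=2,i=0
  ##.##|.  b27=0 t=2,i=7
  ##.#.|.  b26=0 t=1,i=3
  ##..#|#  b25=1 t=1,i=10
  ##...|#  b24=1 t=2,i=1
  #.###|.  b23=0 t=2,i=8
  #.##.|#  b22=1 t=1,i=8
  #.#.#|#  b21=1 t=1,i=4
  #.#..|.  b20=0 t=0,i=10
  #..##|#  b19=1 t=1,i=0
  #..#.|.  b18=0 t=0,i=7
  #...#|.  b17=0 t=2,i=2
  #....|#  b16=1 t=0,i=1
  .####|.  b15=0 t=2,i=9
  .###.|#  b14=1 t=2,i=5
  .##.#|.  b13=0 t=1,i=2
  .##..|#  b12=1 t=1,i=9
  .#.##|.  b11=0 t=1,i=7
  .#.#.|#  b10=1 t=0,i=9
  .#..#|#  b9=1 t=0,i=6
  .#...|.  b8=0 t=0,i=0
  ..###|#  b7=1 t=2,i=4
  ..##.|.  b6=0 t=1,i=1
  ..#.#|#  b5=1 t=0,i=8
  ..#..|.  b4=0 t=0,i=5
  ...##|.  b3=0 t=2,i=3
  ...#.|#  b2=1 t=0,i=4
  ....#|.  b1=0 t=0,i=3
  .....|#  b0=1 t=0,i=2
  bits 00110011011010010101011010100101 = 862541477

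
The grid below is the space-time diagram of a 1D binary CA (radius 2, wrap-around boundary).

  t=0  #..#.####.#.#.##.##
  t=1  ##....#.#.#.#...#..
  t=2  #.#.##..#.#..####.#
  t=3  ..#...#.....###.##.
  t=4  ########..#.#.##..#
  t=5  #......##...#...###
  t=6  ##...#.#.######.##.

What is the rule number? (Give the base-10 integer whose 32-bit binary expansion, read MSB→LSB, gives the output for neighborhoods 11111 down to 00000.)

  ##### -> .   bit 31 = 0  t=4,i=1
  ####. -> .   bit 30 = 0  t=0,i=7
  ###.# -> #   bit 29 = 1  t=0,i=8
  ###.. -> #   bit 28 = 1  t=0,i=0
  ##.## -> #   bit 27 = 1  t=0,i=16
  ##.#. -> .   bit 26 = 0  t=0,i=9
  ##..# -> #   bit 25 = 1  t=0,i=1
  ##... -> #   bit 24 = 1  t=1,i=2
  #.### -> .   bit 23 = 0  t=0,i=5
  #.##. -> .   bit 22 = 0  t=0,i=14
  #.#.# -> #   bit 21 = 1  t=0,i=10
  #.#.. -> .   bit 20 = 0  t=1,i=12
  #..## -> #   bit 19 = 1  t=1,i=18
  #..#. -> .   bit 18 = 0  t=0,i=2
  #...# -> #   bit 17 = 1  t=1,i=14
  #.... -> .   bit 16 = 0  t=1,i=3
  .#### -> #   bit 15 = 1  t=0,i=6
  .###. -> .   bit 14 = 0  t=0,i=18
  .##.# -> .   bit 13 = 0  t=0,i=15
  .##.. -> .   bit 12 = 0  t=1,i=1
  .#.## -> .   bit 11 = 0  t=0,i=4
  .#.#. -> .   bit 10 = 0  t=0,i=11
  .#..# -> .   bit 9 = 0  t=1,i=17
  .#... -> #   bit 8 = 1  t=1,i=13
  ..### -> #   bit 7 = 1  t=2,i=13
  ..##. -> #   bit 6 = 1  t=1,i=0
  ..#.# -> .   bit 5 = 0  t=0,i=3
  ..#.. -> #   bit 4 = 1  t=1,i=16
  ...## -> .   bit 3 = 0  t=3,i=11
  ...#. -> #   bit 2 = 1  t=1,i=5
  ....# -> #   bit 1 = 1  t=1,i=4
  ..... -> .   bit 0 = 0  t=3,i=9
  bits 00111011001010101000000111010110 = 992641494

992641494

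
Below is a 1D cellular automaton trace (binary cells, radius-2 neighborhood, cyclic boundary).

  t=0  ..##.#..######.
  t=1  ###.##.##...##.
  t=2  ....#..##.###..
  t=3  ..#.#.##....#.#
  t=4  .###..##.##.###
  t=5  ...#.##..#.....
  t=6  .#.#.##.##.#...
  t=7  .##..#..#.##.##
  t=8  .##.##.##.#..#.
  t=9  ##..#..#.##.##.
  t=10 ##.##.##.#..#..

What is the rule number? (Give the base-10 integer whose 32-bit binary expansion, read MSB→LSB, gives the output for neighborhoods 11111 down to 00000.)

1415517434

  nb #####: next=.  (t=0,i=10, bit31=0)
  nb ####.: next=#  (t=0,i=12, bit30=1)
  nb ###.#: next=.  (t=1,i=2, bit29=0)
  nb ###..: next=#  (t=0,i=13, bit28=1)
  nb ##.##: next=.  (t=1,i=3, bit27=0)
  nb ##.#.: next=#  (t=0,i=4, bit26=1)
  nb ##..#: next=.  (t=4,i=4, bit25=0)
  nb ##...: next=.  (t=0,i=14, bit24=0)
  nb #.###: next=.  (t=1,i=0, bit23=0)
  nb #.##.: next=#  (t=1,i=4, bit22=1)
  nb #.#.#: next=.  (t=3,i=4, bit21=0)
  nb #.#..: next=#  (t=0,i=5, bit20=1)
  nb #..##: next=#  (t=0,i=7, bit19=1)
  nb #..#.: next=#  (t=3,i=1, bit18=1)
  nb #...#: next=#  (t=0,i=0, bit17=1)
  nb #....: next=#  (t=2,i=14, bit16=1)
  nb .####: next=.  (t=0,i=9, bit15=0)
  nb .###.: next=.  (t=1,i=1, bit14=0)
  nb .##.#: next=.  (t=0,i=3, bit13=0)
  nb .##..: next=#  (t=1,i=8, bit12=1)
  nb .#.##: next=.  (t=3,i=5, bit11=0)
  nb .#.#.: next=#  (t=3,i=3, bit10=1)
  nb .#..#: next=.  (t=0,i=6, bit9=0)
  nb .#...: next=.  (t=5,i=10, bit8=0)
  nb ..###: next=#  (t=0,i=8, bit7=1)
  nb ..##.: next=#  (t=0,i=2, bit6=1)
  nb ..#.#: next=#  (t=3,i=2, bit5=1)
  nb ..#..: next=#  (t=2,i=4, bit4=1)
  nb ...##: next=#  (t=0,i=1, bit3=1)
  nb ...#.: next=.  (t=2,i=3, bit2=0)
  nb ....#: next=#  (t=2,i=2, bit1=1)
  nb .....: next=.  (t=2,i=0, bit0=0)
  bits 01010100010111110001010011111010 = 1415517434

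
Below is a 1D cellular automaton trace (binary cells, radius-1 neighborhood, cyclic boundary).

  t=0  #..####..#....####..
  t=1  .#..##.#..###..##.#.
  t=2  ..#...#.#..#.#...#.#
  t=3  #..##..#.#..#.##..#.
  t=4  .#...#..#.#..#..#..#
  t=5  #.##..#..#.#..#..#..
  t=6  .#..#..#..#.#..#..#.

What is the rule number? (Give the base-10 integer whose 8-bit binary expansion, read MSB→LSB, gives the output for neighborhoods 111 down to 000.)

177

  [7] ### => #  t=0,i=4
  [6] ##. => .  t=0,i=6
  [5] #.# => #  t=1,i=6
  [4] #.. => #  t=0,i=1
  [3] .## => .  t=0,i=3
  [2] .#. => .  t=0,i=0
  [1] ..# => .  t=0,i=2
  [0] ... => #  t=0,i=11
  bits 10110001 = 177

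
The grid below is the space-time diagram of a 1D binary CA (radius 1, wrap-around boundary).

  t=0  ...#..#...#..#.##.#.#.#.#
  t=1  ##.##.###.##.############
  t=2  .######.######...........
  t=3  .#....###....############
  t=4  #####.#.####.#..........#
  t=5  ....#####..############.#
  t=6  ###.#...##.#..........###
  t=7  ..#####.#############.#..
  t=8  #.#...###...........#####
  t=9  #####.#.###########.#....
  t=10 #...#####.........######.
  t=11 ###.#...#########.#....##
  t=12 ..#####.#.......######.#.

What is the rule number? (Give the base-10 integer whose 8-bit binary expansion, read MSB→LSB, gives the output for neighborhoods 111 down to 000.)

125

  ###|.  b7=0 t=1,i=0
  ##.|#  b6=1 t=0,i=16
  #.#|#  b5=1 t=0,i=14
  #..|#  b4=1 t=0,i=0
  .##|#  b3=1 t=0,i=15
  .#.|#  b2=1 t=0,i=3
  ..#|.  b1=0 t=0,i=2
  ...|#  b0=1 t=0,i=1
  bits 01111101 = 125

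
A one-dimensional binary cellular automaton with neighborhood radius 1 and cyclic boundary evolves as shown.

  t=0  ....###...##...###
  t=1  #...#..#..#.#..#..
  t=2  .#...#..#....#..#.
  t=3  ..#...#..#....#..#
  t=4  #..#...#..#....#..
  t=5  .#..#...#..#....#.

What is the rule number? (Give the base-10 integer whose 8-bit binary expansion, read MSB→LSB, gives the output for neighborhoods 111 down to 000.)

24

  ###|.  b7=0 t=0,i=5
  ##.|.  b6=0 t=0,i=6
  #.#|.  b5=0 t=1,i=11
  #..|#  b4=1 t=0,i=0
  .##|#  b3=1 t=0,i=4
  .#.|.  b2=0 t=1,i=0
  ..#|.  b1=0 t=0,i=3
  ...|.  b0=0 t=0,i=1
  bits 00011000 = 24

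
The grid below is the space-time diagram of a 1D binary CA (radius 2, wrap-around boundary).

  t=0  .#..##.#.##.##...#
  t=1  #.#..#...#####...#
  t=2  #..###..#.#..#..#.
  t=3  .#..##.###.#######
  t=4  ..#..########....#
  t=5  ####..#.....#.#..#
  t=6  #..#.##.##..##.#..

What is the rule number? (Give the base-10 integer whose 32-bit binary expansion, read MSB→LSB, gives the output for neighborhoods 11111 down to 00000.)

952497721

  [31] ##### => .  t=1,i=11
  [30] ####. => .  t=1,i=12
  [29] ###.# => #  t=3,i=9
  [28] ###.. => #  t=1,i=13
  [27] ##.## => #  t=0,i=11
  [26] ##.#. => .  t=0,i=6
  [25] ##..# => .  t=2,i=6
  [24] ##... => .  t=0,i=14
  [23] #.### => #  t=3,i=7
  [22] #.##. => #  t=0,i=9
  [21] #.#.# => .  t=0,i=7
  [20] #.#.. => .  t=0,i=1
  [19] #..## => .  t=0,i=3
  [18] #..#. => #  t=1,i=4
  [17] #...# => .  t=0,i=15
  [16] #.... => #  t=4,i=14
  [15] .#### => #  t=1,i=10
  [14] .###. => #  t=2,i=4
  [13] .##.# => #  t=0,i=5
  [12] .##.. => #  t=0,i=13
  [11] .#.## => .  t=0,i=8
  [10] .#.#. => #  t=0,i=0
  [9] .#..# => #  t=0,i=2
  [8] .#... => .  t=1,i=6
  [7] ..### => .  t=1,i=9
  [6] ..##. => .  t=0,i=4
  [5] ..#.# => #  t=0,i=17
  [4] ..#.. => #  t=1,i=5
  [3] ...## => #  t=1,i=8
  [2] ...#. => .  t=0,i=16
  [1] ....# => .  t=4,i=15
  [0] ..... => #  t=5,i=9
  bits 00111000110001011111011000111001 = 952497721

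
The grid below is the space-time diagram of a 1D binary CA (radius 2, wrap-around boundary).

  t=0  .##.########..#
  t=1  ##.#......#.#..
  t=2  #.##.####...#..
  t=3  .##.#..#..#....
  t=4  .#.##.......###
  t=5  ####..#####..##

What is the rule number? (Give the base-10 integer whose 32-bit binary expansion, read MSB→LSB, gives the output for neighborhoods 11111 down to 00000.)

1853048899

  nb #####: next=.  (t=0,i=6, bit31=0)
  nb ####.: next=#  (t=0,i=10, bit30=1)
  nb ###.#: next=#  (t=4,i=14, bit29=1)
  nb ###..: next=.  (t=0,i=11, bit28=0)
  nb ##.##: next=#  (t=0,i=3, bit27=1)
  nb ##.#.: next=#  (t=1,i=2, bit26=1)
  nb ##..#: next=#  (t=0,i=12, bit25=1)
  nb ##...: next=.  (t=2,i=9, bit24=0)
  nb #.###: next=.  (t=0,i=4, bit23=0)
  nb #.##.: next=#  (t=0,i=1, bit22=1)
  nb #.#.#: next=#  (t=4,i=1, bit21=1)
  nb #.#..: next=#  (t=1,i=3, bit20=1)
  nb #..##: next=.  (t=1,i=14, bit19=0)
  nb #..#.: next=.  (t=0,i=13, bit18=0)
  nb #...#: next=#  (t=2,i=10, bit17=1)
  nb #....: next=#  (t=1,i=5, bit16=1)
  nb .####: next=.  (t=0,i=5, bit15=0)
  nb .###.: next=#  (t=4,i=13, bit14=1)
  nb .##.#: next=.  (t=0,i=2, bit13=0)
  nb .##..: next=.  (t=4,i=4, bit12=0)
  nb .#.##: next=#  (t=0,i=0, bit11=1)
  nb .#.#.: next=.  (t=1,i=11, bit10=0)
  nb .#..#: next=.  (t=1,i=13, bit9=0)
  nb .#...: next=.  (t=1,i=4, bit8=0)
  nb ..###: next=.  (t=4,i=12, bit7=0)
  nb ..##.: next=#  (t=1,i=0, bit6=1)
  nb ..#.#: next=.  (t=0,i=14, bit5=0)
  nb ..#..: next=.  (t=2,i=12, bit4=0)
  nb ...##: next=.  (t=3,i=0, bit3=0)
  nb ...#.: next=.  (t=1,i=9, bit2=0)
  nb ....#: next=#  (t=1,i=8, bit1=1)
  nb .....: next=#  (t=1,i=6, bit0=1)
  bits 01101110011100110100100001000011 = 1853048899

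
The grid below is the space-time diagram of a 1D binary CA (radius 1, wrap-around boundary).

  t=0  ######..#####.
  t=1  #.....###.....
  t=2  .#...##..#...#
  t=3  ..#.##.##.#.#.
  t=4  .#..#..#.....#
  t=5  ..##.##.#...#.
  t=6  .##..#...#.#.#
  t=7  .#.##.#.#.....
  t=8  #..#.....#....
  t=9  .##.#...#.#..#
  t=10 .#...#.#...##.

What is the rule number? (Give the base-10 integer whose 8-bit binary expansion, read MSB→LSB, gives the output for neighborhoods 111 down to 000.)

  [7] ### => .  t=0,i=1
  [6] ##. => .  t=0,i=5
  [5] #.# => .  t=0,i=13
  [4] #.. => #  t=0,i=6
  [3] .## => #  t=0,i=0
  [2] .#. => .  t=1,i=0
  [1] ..# => #  t=0,i=7
  [0] ... => .  t=1,i=2
  bits 00011010 = 26

26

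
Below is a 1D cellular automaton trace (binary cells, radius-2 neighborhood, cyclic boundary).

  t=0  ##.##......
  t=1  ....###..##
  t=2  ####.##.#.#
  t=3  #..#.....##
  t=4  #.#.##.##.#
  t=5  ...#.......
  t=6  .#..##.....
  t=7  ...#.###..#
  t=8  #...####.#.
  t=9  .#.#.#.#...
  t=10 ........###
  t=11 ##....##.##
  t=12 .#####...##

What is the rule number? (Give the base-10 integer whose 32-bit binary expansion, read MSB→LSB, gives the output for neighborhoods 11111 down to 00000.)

  nb #####: next=.  (t=2,i=1, bit31=0)
  nb ####.: next=.  (t=2,i=2, bit30=0)
  nb ###.#: next=#  (t=2,i=3, bit29=1)
  nb ###..: next=#  (t=1,i=6, bit28=1)
  nb ##.##: next=.  (t=0,i=2, bit27=0)
  nb ##.#.: next=.  (t=2,i=7, bit26=0)
  nb ##..#: next=.  (t=1,i=7, bit25=0)
  nb ##...: next=#  (t=0,i=5, bit24=1)
  nb #.###: next=#  (t=2,i=10, bit23=1)
  nb #.##.: next=.  (t=0,i=3, bit22=0)
  nb #.#.#: next=.  (t=2,i=8, bit21=0)
  nb #.#..: next=.  (t=8,i=0, bit20=0)
  nb #..##: next=#  (t=1,i=8, bit19=1)
  nb #..#.: next=#  (t=3,i=2, bit18=1)
  nb #...#: next=.  (t=7,i=1, bit17=0)
  nb #....: next=#  (t=0,i=6, bit16=1)
  nb .####: next=#  (t=2,i=0, bit15=1)
  nb .###.: next=#  (t=1,i=5, bit14=1)
  nb .##.#: next=.  (t=0,i=1, bit13=0)
  nb .##..: next=#  (t=0,i=4, bit12=1)
  nb .#.##: next=#  (t=2,i=9, bit11=1)
  nb .#.#.: next=.  (t=8,i=10, bit10=0)
  nb .#..#: next=.  (t=6,i=2, bit9=0)
  nb .#...: next=#  (t=3,i=4, bit8=1)
  nb ..###: next=.  (t=1,i=4, bit7=0)
  nb ..##.: next=.  (t=0,i=0, bit6=0)
  nb ..#.#: next=.  (t=7,i=3, bit5=0)
  nb ..#..: next=.  (t=3,i=3, bit4=0)
  nb ...##: next=#  (t=0,i=10, bit3=1)
  nb ...#.: next=.  (t=5,i=2, bit2=0)
  nb ....#: next=#  (t=0,i=9, bit1=1)
  nb .....: next=.  (t=0,i=7, bit0=0)
  bits 00110001100011011101100100001010 = 831379722

831379722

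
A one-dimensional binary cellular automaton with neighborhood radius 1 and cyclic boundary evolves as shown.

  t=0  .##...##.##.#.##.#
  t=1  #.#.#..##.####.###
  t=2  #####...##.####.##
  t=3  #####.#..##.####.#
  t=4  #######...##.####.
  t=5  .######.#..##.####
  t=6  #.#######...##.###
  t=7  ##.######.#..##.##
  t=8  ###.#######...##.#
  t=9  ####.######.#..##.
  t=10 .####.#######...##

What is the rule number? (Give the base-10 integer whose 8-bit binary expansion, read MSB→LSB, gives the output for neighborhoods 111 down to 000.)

  ### -> #   bit 7 = 1  t=1,i=11
  ##. -> #   bit 6 = 1  t=0,i=2
  #.# -> #   bit 5 = 1  t=0,i=0
  #.. -> .   bit 4 = 0  t=0,i=3
  .## -> .   bit 3 = 0  t=0,i=1
  .#. -> #   bit 2 = 1  t=0,i=12
  ..# -> .   bit 1 = 0  t=0,i=5
  ... -> #   bit 0 = 1  t=0,i=4
  bits 11100101 = 229

229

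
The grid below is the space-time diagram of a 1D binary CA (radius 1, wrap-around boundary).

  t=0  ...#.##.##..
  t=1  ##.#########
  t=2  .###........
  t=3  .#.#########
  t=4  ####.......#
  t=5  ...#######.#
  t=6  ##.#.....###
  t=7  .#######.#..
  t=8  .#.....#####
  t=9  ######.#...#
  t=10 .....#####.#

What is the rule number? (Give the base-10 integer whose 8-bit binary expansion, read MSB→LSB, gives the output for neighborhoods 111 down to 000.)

  ###|.  b7=0 t=1,i=0
  ##.|#  b6=1 t=0,i=6
  #.#|#  b5=1 t=0,i=4
  #..|#  b4=1 t=0,i=10
  .##|#  b3=1 t=0,i=5
  .#.|#  b2=1 t=0,i=3
  ..#|.  b1=0 t=0,i=2
  ...|#  b0=1 t=0,i=0
  bits 01111101 = 125

125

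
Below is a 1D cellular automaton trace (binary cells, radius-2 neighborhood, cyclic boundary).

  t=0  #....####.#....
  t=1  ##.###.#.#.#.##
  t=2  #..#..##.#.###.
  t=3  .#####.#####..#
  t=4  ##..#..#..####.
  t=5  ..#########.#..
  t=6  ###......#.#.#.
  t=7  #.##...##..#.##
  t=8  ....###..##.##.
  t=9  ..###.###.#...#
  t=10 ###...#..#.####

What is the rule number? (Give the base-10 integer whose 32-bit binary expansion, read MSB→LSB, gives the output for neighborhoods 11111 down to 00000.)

  ##### -> .   bit 31 = 0  t=3,i=3
  ####. -> #   bit 30 = 1  t=0,i=7
  ###.# -> .   bit 29 = 0  t=0,i=8
  ###.. -> #   bit 28 = 1  t=3,i=11
  ##.## -> .   bit 27 = 0  t=1,i=2
  ##.#. -> #   bit 26 = 1  t=0,i=9
  ##..# -> #   bit 25 = 1  t=3,i=12
  ##... -> #   bit 24 = 1  t=6,i=3
  #.### -> #   bit 23 = 1  t=1,i=3
  #.##. -> .   bit 22 = 0  t=4,i=0
  #.#.# -> #   bit 21 = 1  t=1,i=7
  #.#.. -> .   bit 20 = 0  t=0,i=10
  #..## -> #   bit 19 = 1  t=2,i=5
  #..#. -> #   bit 18 = 1  t=2,i=2
  #...# -> #   bit 17 = 1  t=7,i=5
  #.... -> .   bit 16 = 0  t=0,i=2
  .#### -> .   bit 15 = 0  t=0,i=6
  .###. -> .   bit 14 = 0  t=1,i=4
  .##.# -> #   bit 13 = 1  t=2,i=7
  .##.. -> .   bit 12 = 0  t=4,i=1
  .#.## -> #   bit 11 = 1  t=1,i=12
  .#.#. -> .   bit 10 = 0  t=1,i=8
  .#..# -> #   bit 9 = 1  t=2,i=1
  .#... -> #   bit 8 = 1  t=0,i=1
  ..### -> #   bit 7 = 1  t=0,i=5
  ..##. -> .   bit 6 = 0  t=2,i=6
  ..#.# -> .   bit 5 = 0  t=3,i=14
  ..#.. -> #   bit 4 = 1  t=0,i=0
  ...## -> #   bit 3 = 1  t=0,i=4
  ...#. -> #   bit 2 = 1  t=0,i=14
  ....# -> #   bit 1 = 1  t=0,i=3
  ..... -> .   bit 0 = 0  t=6,i=5
  bits 01010111101011100010101110011110 = 1471032222

1471032222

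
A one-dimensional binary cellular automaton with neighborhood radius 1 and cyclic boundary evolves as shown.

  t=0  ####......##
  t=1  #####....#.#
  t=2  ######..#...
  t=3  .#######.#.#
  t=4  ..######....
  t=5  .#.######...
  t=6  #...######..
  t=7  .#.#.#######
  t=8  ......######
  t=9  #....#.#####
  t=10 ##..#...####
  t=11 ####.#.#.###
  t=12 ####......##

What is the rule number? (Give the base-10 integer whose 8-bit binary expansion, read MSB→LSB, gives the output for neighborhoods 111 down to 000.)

  [7] ### => #  t=0,i=0
  [6] ##. => #  t=0,i=3
  [5] #.# => .  t=1,i=10
  [4] #.. => #  t=0,i=4
  [3] .## => .  t=0,i=10
  [2] .#. => .  t=1,i=9
  [1] ..# => #  t=0,i=9
  [0] ... => .  t=0,i=5
  bits 11010010 = 210

210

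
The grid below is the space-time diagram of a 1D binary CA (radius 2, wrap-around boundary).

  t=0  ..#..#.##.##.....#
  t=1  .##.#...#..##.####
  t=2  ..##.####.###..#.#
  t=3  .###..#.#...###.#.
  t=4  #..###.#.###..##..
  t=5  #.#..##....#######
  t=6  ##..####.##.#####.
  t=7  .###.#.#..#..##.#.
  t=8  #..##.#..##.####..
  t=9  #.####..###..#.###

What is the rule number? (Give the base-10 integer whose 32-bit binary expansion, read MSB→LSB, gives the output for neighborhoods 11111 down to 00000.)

  nb #####: next=#  (t=5,i=13, bit31=1)
  nb ####.: next=.  (t=1,i=16, bit30=0)
  nb ###.#: next=#  (t=1,i=17, bit29=1)
  nb ###..: next=#  (t=2,i=12, bit28=1)
  nb ##.##: next=.  (t=0,i=9, bit27=0)
  nb ##.#.: next=#  (t=1,i=3, bit26=1)
  nb ##..#: next=#  (t=2,i=13, bit25=1)
  nb ##...: next=#  (t=0,i=12, bit24=1)
  nb #.###: next=.  (t=1,i=14, bit23=0)
  nb #.##.: next=.  (t=0,i=7, bit22=0)
  nb #.#.#: next=.  (t=4,i=7, bit21=0)
  nb #.#..: next=.  (t=1,i=4, bit20=0)
  nb #..##: next=#  (t=1,i=10, bit19=1)
  nb #..#.: next=#  (t=0,i=1, bit18=1)
  nb #...#: next=#  (t=1,i=6, bit17=1)
  nb #....: next=.  (t=0,i=13, bit16=0)
  nb .####: next=#  (t=1,i=15, bit15=1)
  nb .###.: next=.  (t=2,i=11, bit14=0)
  nb .##.#: next=#  (t=0,i=8, bit13=1)
  nb .##..: next=#  (t=0,i=11, bit12=1)
  nb .#.##: next=.  (t=0,i=6, bit11=0)
  nb .#.#.: next=#  (t=2,i=16, bit10=1)
  nb .#..#: next=.  (t=0,i=0, bit9=0)
  nb .#...: next=#  (t=1,i=5, bit8=1)
  nb ..###: next=.  (t=3,i=1, bit7=0)
  nb ..##.: next=#  (t=1,i=11, bit6=1)
  nb ..#.#: next=.  (t=0,i=5, bit5=0)
  nb ..#..: next=#  (t=0,i=2, bit4=1)
  nb ...##: next=#  (t=3,i=11, bit3=1)
  nb ...#.: next=#  (t=0,i=16, bit2=1)
  nb ....#: next=#  (t=0,i=15, bit1=1)
  nb .....: next=#  (t=0,i=14, bit0=1)
  bits 10110111000011101011010101011111 = 3071194463

3071194463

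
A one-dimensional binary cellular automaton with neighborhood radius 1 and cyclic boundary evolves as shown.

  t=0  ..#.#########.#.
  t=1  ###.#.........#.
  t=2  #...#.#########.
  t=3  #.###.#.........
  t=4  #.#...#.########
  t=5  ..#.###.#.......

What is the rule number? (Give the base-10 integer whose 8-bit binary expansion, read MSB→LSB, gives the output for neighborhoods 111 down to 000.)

15

  ###|.  b7=0 t=0,i=5
  ##.|.  b6=0 t=0,i=12
  #.#|.  b5=0 t=0,i=3
  #..|.  b4=0 t=0,i=15
  .##|#  b3=1 t=0,i=4
  .#.|#  b2=1 t=0,i=2
  ..#|#  b1=1 t=0,i=1
  ...|#  b0=1 t=0,i=0
  bits 00001111 = 15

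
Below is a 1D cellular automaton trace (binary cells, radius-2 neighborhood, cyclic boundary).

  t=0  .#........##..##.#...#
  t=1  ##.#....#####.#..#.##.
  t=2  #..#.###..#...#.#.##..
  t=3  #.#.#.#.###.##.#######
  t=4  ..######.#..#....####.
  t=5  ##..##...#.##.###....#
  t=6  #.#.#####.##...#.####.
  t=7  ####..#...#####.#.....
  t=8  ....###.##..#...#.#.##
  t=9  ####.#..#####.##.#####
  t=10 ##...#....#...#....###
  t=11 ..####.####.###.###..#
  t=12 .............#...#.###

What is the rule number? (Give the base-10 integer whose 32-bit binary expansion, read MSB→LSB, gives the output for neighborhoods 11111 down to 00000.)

  #####|#  b31=1 t=1,i=10
  ####.|.  b30=0 t=1,i=11
  ###.#|.  b29=0 t=1,i=12
  ###..|.  b28=0 t=2,i=7
  ##.##|.  b27=0 t=1,i=21
  ##.#.|.  b26=0 t=0,i=16
  ##..#|#  b25=1 t=0,i=12
  ##...|#  b24=1 t=4,i=21
  #.###|.  b23=0 t=2,i=5
  #.##.|#  b22=1 t=1,i=0
  #.#.#|#  b21=1 t=2,i=16
  #.#..|#  b20=1 t=0,i=1
  #..##|.  b19=0 t=0,i=13
  #..#.|#  b18=1 t=1,i=16
  #...#|#  b17=1 t=0,i=19
  #....|#  b16=1 t=0,i=3
  .####|.  b15=0 t=1,i=9
  .###.|#  b14=1 t=2,i=6
  .##.#|.  b13=0 t=0,i=15
  .##..|#  b12=1 t=0,i=11
  .#.##|#  b11=1 t=1,i=18
  .#.#.|#  b10=1 t=0,i=0
  .#..#|.  b9=0 t=1,i=15
  .#...|.  b8=0 t=0,i=2
  ..###|.  b7=0 t=1,i=8
  ..##.|#  b6=1 t=0,i=10
  ..#.#|.  b5=0 t=0,i=21
  ..#..|#  b4=1 t=2,i=0
  ...##|#  b3=1 t=0,i=9
  ...#.|#  b2=1 t=0,i=20
  ....#|#  b1=1 t=0,i=8
  .....|.  b0=0 t=0,i=4
  bits 10000011011101110101110001011110 = 2205637726

2205637726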